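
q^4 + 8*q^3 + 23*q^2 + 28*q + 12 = (q + 1)*(q + 2)^2*(q + 3)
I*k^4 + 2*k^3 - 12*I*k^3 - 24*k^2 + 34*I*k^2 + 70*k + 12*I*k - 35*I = (k - 7)*(k - 5)*(k - I)*(I*k + 1)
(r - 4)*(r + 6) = r^2 + 2*r - 24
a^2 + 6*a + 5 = (a + 1)*(a + 5)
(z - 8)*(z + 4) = z^2 - 4*z - 32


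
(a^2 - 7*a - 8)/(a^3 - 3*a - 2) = (a - 8)/(a^2 - a - 2)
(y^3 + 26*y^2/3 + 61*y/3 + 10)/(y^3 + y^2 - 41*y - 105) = (y + 2/3)/(y - 7)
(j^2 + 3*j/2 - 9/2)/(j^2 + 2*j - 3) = (j - 3/2)/(j - 1)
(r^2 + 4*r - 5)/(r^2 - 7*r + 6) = (r + 5)/(r - 6)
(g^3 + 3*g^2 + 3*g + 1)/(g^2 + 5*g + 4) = (g^2 + 2*g + 1)/(g + 4)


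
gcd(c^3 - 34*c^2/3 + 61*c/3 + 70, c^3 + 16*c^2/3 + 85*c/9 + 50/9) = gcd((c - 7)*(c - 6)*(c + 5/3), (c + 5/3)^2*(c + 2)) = c + 5/3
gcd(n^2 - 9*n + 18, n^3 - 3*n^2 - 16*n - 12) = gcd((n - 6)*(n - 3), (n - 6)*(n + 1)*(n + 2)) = n - 6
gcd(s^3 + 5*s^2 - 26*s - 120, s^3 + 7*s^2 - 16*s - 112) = s + 4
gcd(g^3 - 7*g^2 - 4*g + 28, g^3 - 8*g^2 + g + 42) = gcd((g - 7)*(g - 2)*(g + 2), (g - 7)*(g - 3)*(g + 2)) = g^2 - 5*g - 14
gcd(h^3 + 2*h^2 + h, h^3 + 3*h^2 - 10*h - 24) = 1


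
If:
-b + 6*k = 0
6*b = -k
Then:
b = 0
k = 0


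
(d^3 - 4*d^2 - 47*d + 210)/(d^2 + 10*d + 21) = (d^2 - 11*d + 30)/(d + 3)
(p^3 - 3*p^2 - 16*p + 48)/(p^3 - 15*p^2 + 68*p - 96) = (p + 4)/(p - 8)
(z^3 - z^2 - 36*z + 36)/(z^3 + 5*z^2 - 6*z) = (z - 6)/z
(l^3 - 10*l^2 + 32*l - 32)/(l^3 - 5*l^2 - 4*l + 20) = (l^2 - 8*l + 16)/(l^2 - 3*l - 10)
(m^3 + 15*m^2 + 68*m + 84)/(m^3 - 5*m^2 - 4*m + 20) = (m^2 + 13*m + 42)/(m^2 - 7*m + 10)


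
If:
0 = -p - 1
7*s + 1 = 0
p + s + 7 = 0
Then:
No Solution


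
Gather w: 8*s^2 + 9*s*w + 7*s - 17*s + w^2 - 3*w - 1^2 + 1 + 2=8*s^2 - 10*s + w^2 + w*(9*s - 3) + 2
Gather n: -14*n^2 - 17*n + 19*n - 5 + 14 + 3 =-14*n^2 + 2*n + 12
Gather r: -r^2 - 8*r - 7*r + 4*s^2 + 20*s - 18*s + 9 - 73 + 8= -r^2 - 15*r + 4*s^2 + 2*s - 56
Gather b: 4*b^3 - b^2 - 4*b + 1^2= 4*b^3 - b^2 - 4*b + 1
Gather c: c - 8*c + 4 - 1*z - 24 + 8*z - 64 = -7*c + 7*z - 84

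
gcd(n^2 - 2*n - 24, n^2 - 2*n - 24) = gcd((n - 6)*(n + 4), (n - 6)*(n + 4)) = n^2 - 2*n - 24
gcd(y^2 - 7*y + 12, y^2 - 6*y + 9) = y - 3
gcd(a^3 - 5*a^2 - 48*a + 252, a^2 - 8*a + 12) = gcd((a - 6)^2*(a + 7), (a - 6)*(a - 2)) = a - 6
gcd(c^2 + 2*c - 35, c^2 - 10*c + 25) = c - 5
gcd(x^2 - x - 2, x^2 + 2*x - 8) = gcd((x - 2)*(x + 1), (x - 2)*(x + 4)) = x - 2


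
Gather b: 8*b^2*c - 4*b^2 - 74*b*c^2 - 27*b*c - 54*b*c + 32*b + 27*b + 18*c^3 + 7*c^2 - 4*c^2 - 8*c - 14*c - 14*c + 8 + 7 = b^2*(8*c - 4) + b*(-74*c^2 - 81*c + 59) + 18*c^3 + 3*c^2 - 36*c + 15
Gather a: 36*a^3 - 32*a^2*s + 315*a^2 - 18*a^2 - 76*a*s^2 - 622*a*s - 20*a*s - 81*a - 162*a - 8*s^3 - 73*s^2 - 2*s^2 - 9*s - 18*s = 36*a^3 + a^2*(297 - 32*s) + a*(-76*s^2 - 642*s - 243) - 8*s^3 - 75*s^2 - 27*s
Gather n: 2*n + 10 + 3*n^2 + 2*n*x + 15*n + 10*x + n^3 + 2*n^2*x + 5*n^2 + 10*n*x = n^3 + n^2*(2*x + 8) + n*(12*x + 17) + 10*x + 10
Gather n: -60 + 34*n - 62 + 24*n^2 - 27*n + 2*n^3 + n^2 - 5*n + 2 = 2*n^3 + 25*n^2 + 2*n - 120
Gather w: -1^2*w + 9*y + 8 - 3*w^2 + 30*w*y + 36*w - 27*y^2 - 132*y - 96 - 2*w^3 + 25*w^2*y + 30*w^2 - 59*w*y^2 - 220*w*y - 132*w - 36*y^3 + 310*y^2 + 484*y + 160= -2*w^3 + w^2*(25*y + 27) + w*(-59*y^2 - 190*y - 97) - 36*y^3 + 283*y^2 + 361*y + 72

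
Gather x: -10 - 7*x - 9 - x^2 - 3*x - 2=-x^2 - 10*x - 21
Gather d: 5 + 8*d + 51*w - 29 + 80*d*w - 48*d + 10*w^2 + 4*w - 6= d*(80*w - 40) + 10*w^2 + 55*w - 30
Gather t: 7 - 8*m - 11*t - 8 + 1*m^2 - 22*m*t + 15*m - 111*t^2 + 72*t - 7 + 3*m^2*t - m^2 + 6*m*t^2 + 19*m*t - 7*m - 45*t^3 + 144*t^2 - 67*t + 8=-45*t^3 + t^2*(6*m + 33) + t*(3*m^2 - 3*m - 6)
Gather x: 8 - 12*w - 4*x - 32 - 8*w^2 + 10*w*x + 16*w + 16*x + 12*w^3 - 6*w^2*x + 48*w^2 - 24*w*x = 12*w^3 + 40*w^2 + 4*w + x*(-6*w^2 - 14*w + 12) - 24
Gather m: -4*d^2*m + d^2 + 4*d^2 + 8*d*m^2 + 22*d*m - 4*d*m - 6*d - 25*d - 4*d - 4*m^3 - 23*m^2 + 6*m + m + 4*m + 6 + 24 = 5*d^2 - 35*d - 4*m^3 + m^2*(8*d - 23) + m*(-4*d^2 + 18*d + 11) + 30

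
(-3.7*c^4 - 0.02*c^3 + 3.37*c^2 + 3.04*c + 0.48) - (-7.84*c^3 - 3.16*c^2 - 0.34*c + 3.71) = -3.7*c^4 + 7.82*c^3 + 6.53*c^2 + 3.38*c - 3.23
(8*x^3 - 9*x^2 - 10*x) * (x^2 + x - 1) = 8*x^5 - x^4 - 27*x^3 - x^2 + 10*x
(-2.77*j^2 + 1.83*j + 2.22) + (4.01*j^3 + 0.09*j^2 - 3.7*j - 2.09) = 4.01*j^3 - 2.68*j^2 - 1.87*j + 0.13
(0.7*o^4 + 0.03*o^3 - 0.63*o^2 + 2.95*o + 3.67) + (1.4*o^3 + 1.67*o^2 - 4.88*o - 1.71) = 0.7*o^4 + 1.43*o^3 + 1.04*o^2 - 1.93*o + 1.96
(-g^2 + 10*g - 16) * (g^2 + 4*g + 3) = -g^4 + 6*g^3 + 21*g^2 - 34*g - 48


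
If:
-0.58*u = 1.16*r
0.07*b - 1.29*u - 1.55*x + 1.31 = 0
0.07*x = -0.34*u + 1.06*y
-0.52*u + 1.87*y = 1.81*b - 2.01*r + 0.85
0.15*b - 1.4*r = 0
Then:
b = -0.47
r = -0.05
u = 0.10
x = 0.74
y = 0.08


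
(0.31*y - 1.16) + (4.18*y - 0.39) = 4.49*y - 1.55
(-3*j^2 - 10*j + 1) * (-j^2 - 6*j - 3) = 3*j^4 + 28*j^3 + 68*j^2 + 24*j - 3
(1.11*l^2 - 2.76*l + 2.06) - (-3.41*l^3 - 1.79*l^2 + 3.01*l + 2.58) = 3.41*l^3 + 2.9*l^2 - 5.77*l - 0.52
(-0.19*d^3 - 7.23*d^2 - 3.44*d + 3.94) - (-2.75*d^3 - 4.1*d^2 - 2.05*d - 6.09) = 2.56*d^3 - 3.13*d^2 - 1.39*d + 10.03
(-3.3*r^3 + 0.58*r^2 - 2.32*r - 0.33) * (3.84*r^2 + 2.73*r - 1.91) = -12.672*r^5 - 6.7818*r^4 - 1.0224*r^3 - 8.7086*r^2 + 3.5303*r + 0.6303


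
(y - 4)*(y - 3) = y^2 - 7*y + 12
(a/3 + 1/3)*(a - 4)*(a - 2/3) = a^3/3 - 11*a^2/9 - 2*a/3 + 8/9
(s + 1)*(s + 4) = s^2 + 5*s + 4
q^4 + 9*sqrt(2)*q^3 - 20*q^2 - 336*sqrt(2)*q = q*(q - 4*sqrt(2))*(q + 6*sqrt(2))*(q + 7*sqrt(2))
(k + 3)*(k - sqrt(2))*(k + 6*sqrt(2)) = k^3 + 3*k^2 + 5*sqrt(2)*k^2 - 12*k + 15*sqrt(2)*k - 36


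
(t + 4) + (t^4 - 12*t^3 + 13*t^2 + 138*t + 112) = t^4 - 12*t^3 + 13*t^2 + 139*t + 116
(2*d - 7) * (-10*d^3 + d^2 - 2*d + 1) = -20*d^4 + 72*d^3 - 11*d^2 + 16*d - 7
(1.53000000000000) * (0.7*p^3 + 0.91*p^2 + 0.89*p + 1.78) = 1.071*p^3 + 1.3923*p^2 + 1.3617*p + 2.7234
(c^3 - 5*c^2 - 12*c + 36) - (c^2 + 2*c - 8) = c^3 - 6*c^2 - 14*c + 44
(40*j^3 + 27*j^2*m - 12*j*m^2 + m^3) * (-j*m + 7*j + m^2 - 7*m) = -40*j^4*m + 280*j^4 + 13*j^3*m^2 - 91*j^3*m + 39*j^2*m^3 - 273*j^2*m^2 - 13*j*m^4 + 91*j*m^3 + m^5 - 7*m^4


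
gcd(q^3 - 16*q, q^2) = q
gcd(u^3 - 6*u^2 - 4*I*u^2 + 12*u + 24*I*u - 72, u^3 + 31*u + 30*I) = u - 6*I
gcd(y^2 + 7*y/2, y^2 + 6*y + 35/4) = y + 7/2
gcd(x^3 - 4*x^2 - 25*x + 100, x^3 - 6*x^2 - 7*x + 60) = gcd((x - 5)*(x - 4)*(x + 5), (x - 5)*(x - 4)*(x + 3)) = x^2 - 9*x + 20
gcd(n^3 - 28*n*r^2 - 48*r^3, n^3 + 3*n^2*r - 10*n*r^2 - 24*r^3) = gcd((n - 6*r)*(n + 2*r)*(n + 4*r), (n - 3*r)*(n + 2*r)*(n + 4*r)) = n^2 + 6*n*r + 8*r^2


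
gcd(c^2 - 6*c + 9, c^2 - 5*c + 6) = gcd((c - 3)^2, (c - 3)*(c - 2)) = c - 3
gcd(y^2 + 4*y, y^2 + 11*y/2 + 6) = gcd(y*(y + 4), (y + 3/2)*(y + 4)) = y + 4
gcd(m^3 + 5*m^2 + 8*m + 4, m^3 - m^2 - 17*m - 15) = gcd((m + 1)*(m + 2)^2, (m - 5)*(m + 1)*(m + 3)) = m + 1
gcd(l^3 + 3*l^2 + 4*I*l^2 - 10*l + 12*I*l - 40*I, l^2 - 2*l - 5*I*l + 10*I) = l - 2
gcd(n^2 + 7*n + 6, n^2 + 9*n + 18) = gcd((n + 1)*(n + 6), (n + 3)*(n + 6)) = n + 6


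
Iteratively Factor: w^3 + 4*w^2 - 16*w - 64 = (w + 4)*(w^2 - 16) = (w - 4)*(w + 4)*(w + 4)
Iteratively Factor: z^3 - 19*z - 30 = (z + 3)*(z^2 - 3*z - 10) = (z - 5)*(z + 3)*(z + 2)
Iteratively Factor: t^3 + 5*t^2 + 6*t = (t + 2)*(t^2 + 3*t) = (t + 2)*(t + 3)*(t)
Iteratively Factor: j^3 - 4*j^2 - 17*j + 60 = (j - 5)*(j^2 + j - 12) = (j - 5)*(j - 3)*(j + 4)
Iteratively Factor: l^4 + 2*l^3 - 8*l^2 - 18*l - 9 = (l + 1)*(l^3 + l^2 - 9*l - 9) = (l + 1)*(l + 3)*(l^2 - 2*l - 3) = (l + 1)^2*(l + 3)*(l - 3)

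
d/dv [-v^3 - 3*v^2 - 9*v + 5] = -3*v^2 - 6*v - 9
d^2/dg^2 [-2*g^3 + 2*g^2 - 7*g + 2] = 4 - 12*g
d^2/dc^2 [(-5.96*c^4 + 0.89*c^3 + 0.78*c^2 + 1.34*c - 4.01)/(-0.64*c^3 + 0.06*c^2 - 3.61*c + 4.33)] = (-7.105427357601e-15*c^8 - 28.2043839999999*c^6 + 100.396848*c^5 + 476.553288*c^4 - 1540.216382*c^3 + 1436.722278*c^2 - 36.566658*c + 31.293678)/(0.262144*c^9 - 0.073728*c^8 + 4.44288*c^7 - 6.152664*c^6 + 26.058252*c^5 - 62.416734*c^4 + 88.671037*c^3 - 172.661781*c^2 + 203.050587*c - 81.182737)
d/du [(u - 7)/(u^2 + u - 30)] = (u^2 + u - (u - 7)*(2*u + 1) - 30)/(u^2 + u - 30)^2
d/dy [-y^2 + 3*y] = 3 - 2*y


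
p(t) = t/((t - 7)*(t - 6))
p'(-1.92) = 0.01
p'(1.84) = 0.08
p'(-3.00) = 0.00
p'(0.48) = 0.03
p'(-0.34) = 0.02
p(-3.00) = -0.03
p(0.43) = 0.01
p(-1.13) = -0.02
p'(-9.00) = 0.00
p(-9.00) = -0.04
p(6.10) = -67.78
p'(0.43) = 0.03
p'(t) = -t/((t - 7)*(t - 6)^2) - t/((t - 7)^2*(t - 6)) + 1/((t - 7)*(t - 6))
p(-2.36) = -0.03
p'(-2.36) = 0.01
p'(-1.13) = 0.01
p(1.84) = 0.09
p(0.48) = 0.01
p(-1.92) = -0.03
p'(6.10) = 591.36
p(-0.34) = -0.01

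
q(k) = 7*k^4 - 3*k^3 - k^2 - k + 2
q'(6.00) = 5711.00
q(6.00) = 8384.00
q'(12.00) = 47063.00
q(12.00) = 139814.00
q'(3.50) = 1082.25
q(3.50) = 908.06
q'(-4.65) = -3001.55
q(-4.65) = 3559.39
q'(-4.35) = -2467.36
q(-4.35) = 2740.79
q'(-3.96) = -1872.99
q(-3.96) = 1897.96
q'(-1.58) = -130.75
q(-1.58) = 56.54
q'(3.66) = 1243.90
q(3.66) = 1093.96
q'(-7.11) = -10505.66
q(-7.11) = 18925.44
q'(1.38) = 52.69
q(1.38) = 16.22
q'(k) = 28*k^3 - 9*k^2 - 2*k - 1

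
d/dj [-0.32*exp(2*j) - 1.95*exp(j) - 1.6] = (-0.64*exp(j) - 1.95)*exp(j)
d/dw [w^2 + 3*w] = 2*w + 3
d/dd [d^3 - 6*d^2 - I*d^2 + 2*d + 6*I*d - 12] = 3*d^2 - 12*d - 2*I*d + 2 + 6*I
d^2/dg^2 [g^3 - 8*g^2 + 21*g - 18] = 6*g - 16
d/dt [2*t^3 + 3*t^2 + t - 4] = 6*t^2 + 6*t + 1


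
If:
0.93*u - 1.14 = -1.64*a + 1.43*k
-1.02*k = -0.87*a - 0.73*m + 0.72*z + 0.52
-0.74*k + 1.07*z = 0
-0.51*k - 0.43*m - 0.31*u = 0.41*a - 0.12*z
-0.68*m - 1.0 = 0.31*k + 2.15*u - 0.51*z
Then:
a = 0.80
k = -0.09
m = -0.43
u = -0.33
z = -0.06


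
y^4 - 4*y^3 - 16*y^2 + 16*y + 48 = (y - 6)*(y - 2)*(y + 2)^2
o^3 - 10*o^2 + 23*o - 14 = (o - 7)*(o - 2)*(o - 1)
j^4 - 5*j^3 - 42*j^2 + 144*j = j*(j - 8)*(j - 3)*(j + 6)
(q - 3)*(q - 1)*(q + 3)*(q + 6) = q^4 + 5*q^3 - 15*q^2 - 45*q + 54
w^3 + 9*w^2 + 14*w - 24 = (w - 1)*(w + 4)*(w + 6)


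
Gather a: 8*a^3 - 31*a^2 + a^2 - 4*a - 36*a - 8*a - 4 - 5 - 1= 8*a^3 - 30*a^2 - 48*a - 10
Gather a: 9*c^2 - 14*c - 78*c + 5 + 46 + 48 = 9*c^2 - 92*c + 99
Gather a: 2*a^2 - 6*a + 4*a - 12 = 2*a^2 - 2*a - 12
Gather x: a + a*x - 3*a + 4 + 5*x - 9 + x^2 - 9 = -2*a + x^2 + x*(a + 5) - 14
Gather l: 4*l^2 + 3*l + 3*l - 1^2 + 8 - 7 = 4*l^2 + 6*l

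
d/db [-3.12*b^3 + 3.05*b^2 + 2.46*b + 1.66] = -9.36*b^2 + 6.1*b + 2.46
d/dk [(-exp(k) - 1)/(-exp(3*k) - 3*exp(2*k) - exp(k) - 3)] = (-(exp(k) + 1)*(3*exp(2*k) + 6*exp(k) + 1) + exp(3*k) + 3*exp(2*k) + exp(k) + 3)*exp(k)/(exp(3*k) + 3*exp(2*k) + exp(k) + 3)^2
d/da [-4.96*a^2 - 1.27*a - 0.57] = -9.92*a - 1.27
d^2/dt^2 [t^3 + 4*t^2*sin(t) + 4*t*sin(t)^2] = -4*t^2*sin(t) + 16*t*cos(t) + 8*t*cos(2*t) + 6*t + 8*sin(t) + 8*sin(2*t)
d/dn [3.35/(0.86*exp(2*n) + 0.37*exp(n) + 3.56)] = (-5.762*exp(n) - 1.2395)*exp(n)/(0.86*exp(2*n) + 0.37*exp(n) + 3.56)^2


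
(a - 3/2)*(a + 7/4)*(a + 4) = a^3 + 17*a^2/4 - 13*a/8 - 21/2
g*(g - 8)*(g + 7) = g^3 - g^2 - 56*g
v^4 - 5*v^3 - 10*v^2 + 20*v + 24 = (v - 6)*(v - 2)*(v + 1)*(v + 2)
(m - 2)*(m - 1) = m^2 - 3*m + 2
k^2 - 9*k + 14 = (k - 7)*(k - 2)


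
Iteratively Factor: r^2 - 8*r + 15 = (r - 5)*(r - 3)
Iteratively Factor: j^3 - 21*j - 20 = (j + 4)*(j^2 - 4*j - 5) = (j + 1)*(j + 4)*(j - 5)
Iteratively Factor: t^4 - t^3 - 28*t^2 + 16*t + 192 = (t - 4)*(t^3 + 3*t^2 - 16*t - 48) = (t - 4)^2*(t^2 + 7*t + 12) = (t - 4)^2*(t + 4)*(t + 3)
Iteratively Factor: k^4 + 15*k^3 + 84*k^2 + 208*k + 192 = (k + 4)*(k^3 + 11*k^2 + 40*k + 48) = (k + 4)^2*(k^2 + 7*k + 12) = (k + 4)^3*(k + 3)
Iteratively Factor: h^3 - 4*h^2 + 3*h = (h)*(h^2 - 4*h + 3) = h*(h - 3)*(h - 1)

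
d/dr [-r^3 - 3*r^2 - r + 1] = -3*r^2 - 6*r - 1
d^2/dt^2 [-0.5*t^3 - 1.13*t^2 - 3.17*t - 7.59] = -3.0*t - 2.26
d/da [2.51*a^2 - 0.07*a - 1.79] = 5.02*a - 0.07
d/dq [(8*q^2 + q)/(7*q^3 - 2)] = 2*(-28*q^4 - 7*q^3 - 16*q - 1)/(49*q^6 - 28*q^3 + 4)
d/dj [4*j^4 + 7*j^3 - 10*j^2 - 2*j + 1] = 16*j^3 + 21*j^2 - 20*j - 2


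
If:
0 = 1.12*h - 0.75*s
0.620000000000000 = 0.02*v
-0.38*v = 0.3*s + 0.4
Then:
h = -27.19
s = -40.60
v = 31.00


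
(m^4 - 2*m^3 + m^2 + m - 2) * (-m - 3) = -m^5 - m^4 + 5*m^3 - 4*m^2 - m + 6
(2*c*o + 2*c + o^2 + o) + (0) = 2*c*o + 2*c + o^2 + o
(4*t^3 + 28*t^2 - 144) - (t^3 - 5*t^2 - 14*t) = 3*t^3 + 33*t^2 + 14*t - 144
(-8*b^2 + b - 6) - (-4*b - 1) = -8*b^2 + 5*b - 5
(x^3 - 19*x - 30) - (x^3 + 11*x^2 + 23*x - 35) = -11*x^2 - 42*x + 5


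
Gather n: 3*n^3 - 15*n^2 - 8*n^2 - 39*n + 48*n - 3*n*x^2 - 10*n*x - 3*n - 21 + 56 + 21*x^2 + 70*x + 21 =3*n^3 - 23*n^2 + n*(-3*x^2 - 10*x + 6) + 21*x^2 + 70*x + 56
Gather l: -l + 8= 8 - l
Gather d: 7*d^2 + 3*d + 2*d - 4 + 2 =7*d^2 + 5*d - 2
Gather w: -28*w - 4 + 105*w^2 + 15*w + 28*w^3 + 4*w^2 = 28*w^3 + 109*w^2 - 13*w - 4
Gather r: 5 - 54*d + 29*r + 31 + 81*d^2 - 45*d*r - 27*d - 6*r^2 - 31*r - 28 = 81*d^2 - 81*d - 6*r^2 + r*(-45*d - 2) + 8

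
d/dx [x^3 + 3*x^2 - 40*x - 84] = 3*x^2 + 6*x - 40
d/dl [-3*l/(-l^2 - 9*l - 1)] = 3*(1 - l^2)/(l^4 + 18*l^3 + 83*l^2 + 18*l + 1)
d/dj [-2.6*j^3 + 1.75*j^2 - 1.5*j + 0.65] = -7.8*j^2 + 3.5*j - 1.5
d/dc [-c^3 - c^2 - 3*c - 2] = -3*c^2 - 2*c - 3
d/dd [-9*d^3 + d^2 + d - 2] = -27*d^2 + 2*d + 1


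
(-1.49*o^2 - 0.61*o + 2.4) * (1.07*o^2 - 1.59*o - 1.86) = -1.5943*o^4 + 1.7164*o^3 + 6.3093*o^2 - 2.6814*o - 4.464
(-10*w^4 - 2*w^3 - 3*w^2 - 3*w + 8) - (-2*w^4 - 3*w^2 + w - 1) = -8*w^4 - 2*w^3 - 4*w + 9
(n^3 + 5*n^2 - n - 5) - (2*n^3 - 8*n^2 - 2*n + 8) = -n^3 + 13*n^2 + n - 13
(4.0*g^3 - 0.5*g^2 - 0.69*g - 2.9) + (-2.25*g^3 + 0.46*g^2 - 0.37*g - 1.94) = 1.75*g^3 - 0.04*g^2 - 1.06*g - 4.84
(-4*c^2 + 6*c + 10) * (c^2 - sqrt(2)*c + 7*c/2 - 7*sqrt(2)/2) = -4*c^4 - 8*c^3 + 4*sqrt(2)*c^3 + 8*sqrt(2)*c^2 + 31*c^2 - 31*sqrt(2)*c + 35*c - 35*sqrt(2)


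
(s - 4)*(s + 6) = s^2 + 2*s - 24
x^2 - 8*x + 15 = (x - 5)*(x - 3)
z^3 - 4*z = z*(z - 2)*(z + 2)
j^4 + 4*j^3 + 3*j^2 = j^2*(j + 1)*(j + 3)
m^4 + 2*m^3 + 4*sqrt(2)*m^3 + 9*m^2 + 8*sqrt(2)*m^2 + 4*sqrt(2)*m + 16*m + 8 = (m + 1)^2*(m + 2*sqrt(2))^2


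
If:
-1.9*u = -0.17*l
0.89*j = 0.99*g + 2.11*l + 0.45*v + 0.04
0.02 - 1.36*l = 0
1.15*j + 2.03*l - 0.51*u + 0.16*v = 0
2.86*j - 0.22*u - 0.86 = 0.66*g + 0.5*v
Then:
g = 0.88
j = 0.21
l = 0.01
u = 0.00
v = -1.69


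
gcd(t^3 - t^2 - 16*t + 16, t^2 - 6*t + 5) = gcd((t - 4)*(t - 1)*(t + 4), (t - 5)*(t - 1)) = t - 1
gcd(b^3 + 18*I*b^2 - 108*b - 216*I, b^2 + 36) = b + 6*I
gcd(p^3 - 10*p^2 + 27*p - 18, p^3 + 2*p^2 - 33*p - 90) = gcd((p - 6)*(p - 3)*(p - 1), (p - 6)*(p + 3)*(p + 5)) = p - 6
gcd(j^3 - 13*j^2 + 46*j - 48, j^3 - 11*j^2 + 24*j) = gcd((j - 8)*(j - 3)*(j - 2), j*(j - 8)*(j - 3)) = j^2 - 11*j + 24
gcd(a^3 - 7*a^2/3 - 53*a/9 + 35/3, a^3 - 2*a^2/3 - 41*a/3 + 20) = a^2 - 14*a/3 + 5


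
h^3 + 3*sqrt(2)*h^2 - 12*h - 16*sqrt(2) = (h - 2*sqrt(2))*(h + sqrt(2))*(h + 4*sqrt(2))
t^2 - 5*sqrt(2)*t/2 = t*(t - 5*sqrt(2)/2)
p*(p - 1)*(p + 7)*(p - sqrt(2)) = p^4 - sqrt(2)*p^3 + 6*p^3 - 6*sqrt(2)*p^2 - 7*p^2 + 7*sqrt(2)*p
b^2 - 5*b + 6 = (b - 3)*(b - 2)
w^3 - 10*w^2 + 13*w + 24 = (w - 8)*(w - 3)*(w + 1)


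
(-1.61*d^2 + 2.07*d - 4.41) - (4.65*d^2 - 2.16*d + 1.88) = -6.26*d^2 + 4.23*d - 6.29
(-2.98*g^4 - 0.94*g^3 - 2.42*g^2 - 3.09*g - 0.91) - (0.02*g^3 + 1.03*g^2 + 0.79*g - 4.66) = -2.98*g^4 - 0.96*g^3 - 3.45*g^2 - 3.88*g + 3.75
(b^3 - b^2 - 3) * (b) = b^4 - b^3 - 3*b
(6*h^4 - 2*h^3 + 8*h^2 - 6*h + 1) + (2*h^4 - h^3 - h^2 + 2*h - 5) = 8*h^4 - 3*h^3 + 7*h^2 - 4*h - 4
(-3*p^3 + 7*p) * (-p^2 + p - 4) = 3*p^5 - 3*p^4 + 5*p^3 + 7*p^2 - 28*p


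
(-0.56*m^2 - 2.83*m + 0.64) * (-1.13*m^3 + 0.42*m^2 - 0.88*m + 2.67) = 0.6328*m^5 + 2.9627*m^4 - 1.419*m^3 + 1.264*m^2 - 8.1193*m + 1.7088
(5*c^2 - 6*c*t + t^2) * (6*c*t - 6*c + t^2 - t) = 30*c^3*t - 30*c^3 - 31*c^2*t^2 + 31*c^2*t + t^4 - t^3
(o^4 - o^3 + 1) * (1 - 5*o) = -5*o^5 + 6*o^4 - o^3 - 5*o + 1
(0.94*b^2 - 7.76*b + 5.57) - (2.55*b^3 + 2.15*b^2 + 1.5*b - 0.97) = -2.55*b^3 - 1.21*b^2 - 9.26*b + 6.54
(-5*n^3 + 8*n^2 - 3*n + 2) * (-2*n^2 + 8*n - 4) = 10*n^5 - 56*n^4 + 90*n^3 - 60*n^2 + 28*n - 8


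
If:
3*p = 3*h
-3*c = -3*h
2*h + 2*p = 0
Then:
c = 0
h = 0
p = 0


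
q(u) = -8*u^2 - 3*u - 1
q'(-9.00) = 141.00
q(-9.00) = -622.00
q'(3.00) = -51.00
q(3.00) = -82.00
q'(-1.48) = 20.68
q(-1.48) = -14.08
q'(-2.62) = 38.92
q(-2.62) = -48.06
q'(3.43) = -57.88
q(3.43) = -105.41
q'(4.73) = -78.68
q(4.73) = -194.17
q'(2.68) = -45.88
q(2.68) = -66.50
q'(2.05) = -35.80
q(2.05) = -40.77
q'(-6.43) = 99.88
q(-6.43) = -312.47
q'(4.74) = -78.84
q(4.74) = -194.96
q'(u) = -16*u - 3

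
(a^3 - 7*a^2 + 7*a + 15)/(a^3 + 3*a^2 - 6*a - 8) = (a^2 - 8*a + 15)/(a^2 + 2*a - 8)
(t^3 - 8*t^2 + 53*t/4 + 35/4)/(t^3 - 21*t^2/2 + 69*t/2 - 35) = (t + 1/2)/(t - 2)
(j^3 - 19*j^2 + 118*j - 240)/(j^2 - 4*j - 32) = (j^2 - 11*j + 30)/(j + 4)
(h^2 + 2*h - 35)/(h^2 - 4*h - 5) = (h + 7)/(h + 1)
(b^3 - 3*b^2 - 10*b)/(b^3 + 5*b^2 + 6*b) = (b - 5)/(b + 3)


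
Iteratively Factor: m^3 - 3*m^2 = (m)*(m^2 - 3*m) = m^2*(m - 3)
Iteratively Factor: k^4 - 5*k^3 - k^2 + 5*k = (k)*(k^3 - 5*k^2 - k + 5) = k*(k - 5)*(k^2 - 1) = k*(k - 5)*(k + 1)*(k - 1)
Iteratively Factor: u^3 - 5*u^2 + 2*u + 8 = (u - 2)*(u^2 - 3*u - 4) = (u - 4)*(u - 2)*(u + 1)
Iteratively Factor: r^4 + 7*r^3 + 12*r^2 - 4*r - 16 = (r + 4)*(r^3 + 3*r^2 - 4) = (r - 1)*(r + 4)*(r^2 + 4*r + 4) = (r - 1)*(r + 2)*(r + 4)*(r + 2)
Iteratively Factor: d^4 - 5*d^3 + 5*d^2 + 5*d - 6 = (d - 2)*(d^3 - 3*d^2 - d + 3) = (d - 3)*(d - 2)*(d^2 - 1) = (d - 3)*(d - 2)*(d + 1)*(d - 1)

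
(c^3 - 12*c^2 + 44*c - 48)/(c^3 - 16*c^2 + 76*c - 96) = (c - 4)/(c - 8)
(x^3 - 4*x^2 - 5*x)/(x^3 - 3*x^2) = (x^2 - 4*x - 5)/(x*(x - 3))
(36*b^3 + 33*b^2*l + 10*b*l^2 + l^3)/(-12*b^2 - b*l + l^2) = (-12*b^2 - 7*b*l - l^2)/(4*b - l)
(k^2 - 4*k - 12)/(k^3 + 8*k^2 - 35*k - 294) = (k + 2)/(k^2 + 14*k + 49)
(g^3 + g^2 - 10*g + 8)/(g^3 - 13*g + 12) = (g - 2)/(g - 3)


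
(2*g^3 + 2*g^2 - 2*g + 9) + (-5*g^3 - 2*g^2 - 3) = -3*g^3 - 2*g + 6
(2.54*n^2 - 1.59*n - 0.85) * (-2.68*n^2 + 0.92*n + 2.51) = -6.8072*n^4 + 6.598*n^3 + 7.1906*n^2 - 4.7729*n - 2.1335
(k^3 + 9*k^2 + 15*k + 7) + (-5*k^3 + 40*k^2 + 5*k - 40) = -4*k^3 + 49*k^2 + 20*k - 33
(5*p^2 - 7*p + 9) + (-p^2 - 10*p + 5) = 4*p^2 - 17*p + 14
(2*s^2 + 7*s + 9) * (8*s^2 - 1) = 16*s^4 + 56*s^3 + 70*s^2 - 7*s - 9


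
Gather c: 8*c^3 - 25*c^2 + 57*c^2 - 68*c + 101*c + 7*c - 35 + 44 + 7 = 8*c^3 + 32*c^2 + 40*c + 16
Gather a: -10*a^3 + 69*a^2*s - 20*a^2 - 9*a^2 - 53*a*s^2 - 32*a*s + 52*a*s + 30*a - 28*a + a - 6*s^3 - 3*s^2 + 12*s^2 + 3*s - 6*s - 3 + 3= -10*a^3 + a^2*(69*s - 29) + a*(-53*s^2 + 20*s + 3) - 6*s^3 + 9*s^2 - 3*s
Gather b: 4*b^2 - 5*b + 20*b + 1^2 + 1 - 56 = 4*b^2 + 15*b - 54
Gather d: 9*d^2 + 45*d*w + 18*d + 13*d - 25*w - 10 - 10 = 9*d^2 + d*(45*w + 31) - 25*w - 20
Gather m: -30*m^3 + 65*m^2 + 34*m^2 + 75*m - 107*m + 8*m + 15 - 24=-30*m^3 + 99*m^2 - 24*m - 9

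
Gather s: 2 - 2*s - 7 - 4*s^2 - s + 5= -4*s^2 - 3*s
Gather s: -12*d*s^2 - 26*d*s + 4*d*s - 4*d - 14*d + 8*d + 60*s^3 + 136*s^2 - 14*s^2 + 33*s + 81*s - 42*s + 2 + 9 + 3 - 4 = -10*d + 60*s^3 + s^2*(122 - 12*d) + s*(72 - 22*d) + 10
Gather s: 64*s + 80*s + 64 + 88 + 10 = 144*s + 162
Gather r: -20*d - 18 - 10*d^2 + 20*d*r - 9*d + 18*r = -10*d^2 - 29*d + r*(20*d + 18) - 18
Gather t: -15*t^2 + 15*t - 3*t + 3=-15*t^2 + 12*t + 3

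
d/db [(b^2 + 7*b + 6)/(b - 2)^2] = (-11*b - 26)/(b^3 - 6*b^2 + 12*b - 8)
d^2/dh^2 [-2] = 0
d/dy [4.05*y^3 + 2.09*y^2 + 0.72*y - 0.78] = 12.15*y^2 + 4.18*y + 0.72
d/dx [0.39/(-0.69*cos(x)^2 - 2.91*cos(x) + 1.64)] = -(0.5382*cos(x) + 1.1349)*sin(x)/(0.69*cos(x)^2 + 2.91*cos(x) - 1.64)^2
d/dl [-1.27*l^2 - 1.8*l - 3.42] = -2.54*l - 1.8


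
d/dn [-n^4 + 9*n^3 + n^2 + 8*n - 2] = -4*n^3 + 27*n^2 + 2*n + 8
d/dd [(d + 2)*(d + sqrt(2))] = 2*d + sqrt(2) + 2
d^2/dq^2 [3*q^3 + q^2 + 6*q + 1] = 18*q + 2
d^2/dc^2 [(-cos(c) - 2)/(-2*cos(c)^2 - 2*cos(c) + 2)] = (-9*sin(c)^4*cos(c) - 7*sin(c)^4 + 13*sin(c)^2 + 8*cos(c) - 9*cos(3*c)/2 + cos(5*c)/2 + 4)/(2*(-sin(c)^2 + cos(c))^3)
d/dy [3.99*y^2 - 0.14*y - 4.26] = 7.98*y - 0.14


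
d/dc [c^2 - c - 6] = 2*c - 1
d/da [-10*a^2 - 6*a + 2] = -20*a - 6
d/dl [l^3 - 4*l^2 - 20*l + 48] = 3*l^2 - 8*l - 20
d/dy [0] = 0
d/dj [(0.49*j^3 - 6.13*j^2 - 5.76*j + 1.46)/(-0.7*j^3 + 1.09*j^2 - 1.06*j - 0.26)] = (-3.7569*j^4 - 9.1028*j^3 + 15.46*j^2 + 0.00480000000000125*j + 3.0452)/(0.49*j^6 - 1.526*j^5 + 2.6721*j^4 - 1.9468*j^3 + 0.5568*j^2 + 0.5512*j + 0.0676)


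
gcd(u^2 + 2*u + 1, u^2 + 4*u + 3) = u + 1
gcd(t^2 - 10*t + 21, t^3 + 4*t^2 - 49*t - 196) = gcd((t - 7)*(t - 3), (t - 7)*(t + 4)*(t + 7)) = t - 7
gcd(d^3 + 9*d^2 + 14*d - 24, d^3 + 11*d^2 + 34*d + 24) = d^2 + 10*d + 24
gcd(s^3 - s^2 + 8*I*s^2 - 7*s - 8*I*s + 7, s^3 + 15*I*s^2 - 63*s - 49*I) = s^2 + 8*I*s - 7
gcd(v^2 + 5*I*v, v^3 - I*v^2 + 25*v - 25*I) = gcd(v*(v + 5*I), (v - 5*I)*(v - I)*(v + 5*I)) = v + 5*I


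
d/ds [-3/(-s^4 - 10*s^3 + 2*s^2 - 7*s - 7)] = 3*(-4*s^3 - 30*s^2 + 4*s - 7)/(s^4 + 10*s^3 - 2*s^2 + 7*s + 7)^2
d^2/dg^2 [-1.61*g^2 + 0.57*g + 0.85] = -3.22000000000000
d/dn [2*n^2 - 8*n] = 4*n - 8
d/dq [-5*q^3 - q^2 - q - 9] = -15*q^2 - 2*q - 1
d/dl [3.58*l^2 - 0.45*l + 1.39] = 7.16*l - 0.45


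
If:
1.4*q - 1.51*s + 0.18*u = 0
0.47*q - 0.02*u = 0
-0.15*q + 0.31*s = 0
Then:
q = 0.00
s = 0.00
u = 0.00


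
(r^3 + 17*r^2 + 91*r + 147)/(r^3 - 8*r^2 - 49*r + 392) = (r^2 + 10*r + 21)/(r^2 - 15*r + 56)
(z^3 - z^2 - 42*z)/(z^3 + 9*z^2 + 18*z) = (z - 7)/(z + 3)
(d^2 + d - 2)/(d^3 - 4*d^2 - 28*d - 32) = (d - 1)/(d^2 - 6*d - 16)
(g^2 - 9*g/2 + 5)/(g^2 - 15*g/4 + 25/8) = 4*(g - 2)/(4*g - 5)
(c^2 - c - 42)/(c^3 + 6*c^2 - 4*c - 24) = (c - 7)/(c^2 - 4)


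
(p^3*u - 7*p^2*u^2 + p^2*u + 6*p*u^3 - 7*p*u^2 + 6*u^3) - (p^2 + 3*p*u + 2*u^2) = p^3*u - 7*p^2*u^2 + p^2*u - p^2 + 6*p*u^3 - 7*p*u^2 - 3*p*u + 6*u^3 - 2*u^2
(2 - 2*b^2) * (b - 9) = -2*b^3 + 18*b^2 + 2*b - 18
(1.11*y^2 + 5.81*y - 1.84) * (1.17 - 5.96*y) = -6.6156*y^3 - 33.3289*y^2 + 17.7641*y - 2.1528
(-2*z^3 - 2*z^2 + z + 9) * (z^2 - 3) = -2*z^5 - 2*z^4 + 7*z^3 + 15*z^2 - 3*z - 27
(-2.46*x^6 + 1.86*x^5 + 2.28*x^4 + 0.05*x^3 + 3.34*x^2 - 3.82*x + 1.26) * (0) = 0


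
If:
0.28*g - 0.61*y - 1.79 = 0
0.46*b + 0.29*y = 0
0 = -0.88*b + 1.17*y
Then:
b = 0.00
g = 6.39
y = 0.00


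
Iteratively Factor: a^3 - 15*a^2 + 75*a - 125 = (a - 5)*(a^2 - 10*a + 25) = (a - 5)^2*(a - 5)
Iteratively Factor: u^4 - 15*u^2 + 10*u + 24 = (u - 2)*(u^3 + 2*u^2 - 11*u - 12) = (u - 2)*(u + 1)*(u^2 + u - 12) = (u - 2)*(u + 1)*(u + 4)*(u - 3)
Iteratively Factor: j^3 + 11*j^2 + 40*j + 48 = (j + 4)*(j^2 + 7*j + 12) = (j + 4)^2*(j + 3)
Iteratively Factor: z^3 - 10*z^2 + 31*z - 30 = (z - 5)*(z^2 - 5*z + 6) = (z - 5)*(z - 2)*(z - 3)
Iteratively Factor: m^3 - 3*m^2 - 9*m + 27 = (m + 3)*(m^2 - 6*m + 9) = (m - 3)*(m + 3)*(m - 3)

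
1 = 1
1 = 1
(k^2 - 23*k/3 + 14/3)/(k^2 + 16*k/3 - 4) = (k - 7)/(k + 6)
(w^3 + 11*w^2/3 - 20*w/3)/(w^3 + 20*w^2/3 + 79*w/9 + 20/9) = 3*w*(3*w - 4)/(9*w^2 + 15*w + 4)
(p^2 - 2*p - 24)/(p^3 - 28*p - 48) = 1/(p + 2)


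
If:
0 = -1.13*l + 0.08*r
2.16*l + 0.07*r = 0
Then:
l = 0.00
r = 0.00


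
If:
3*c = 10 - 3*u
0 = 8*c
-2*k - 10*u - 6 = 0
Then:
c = 0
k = -59/3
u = 10/3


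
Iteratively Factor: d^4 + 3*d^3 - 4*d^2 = (d)*(d^3 + 3*d^2 - 4*d) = d*(d + 4)*(d^2 - d) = d*(d - 1)*(d + 4)*(d)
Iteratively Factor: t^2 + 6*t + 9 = (t + 3)*(t + 3)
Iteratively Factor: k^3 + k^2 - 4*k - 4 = (k + 1)*(k^2 - 4) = (k - 2)*(k + 1)*(k + 2)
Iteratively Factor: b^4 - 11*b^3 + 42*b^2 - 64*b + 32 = (b - 4)*(b^3 - 7*b^2 + 14*b - 8) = (b - 4)^2*(b^2 - 3*b + 2) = (b - 4)^2*(b - 2)*(b - 1)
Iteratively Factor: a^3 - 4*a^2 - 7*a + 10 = (a - 1)*(a^2 - 3*a - 10) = (a - 5)*(a - 1)*(a + 2)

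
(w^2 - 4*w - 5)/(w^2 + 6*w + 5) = (w - 5)/(w + 5)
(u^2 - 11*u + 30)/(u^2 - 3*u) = (u^2 - 11*u + 30)/(u*(u - 3))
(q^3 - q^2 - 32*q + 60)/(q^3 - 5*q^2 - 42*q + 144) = (q^2 - 7*q + 10)/(q^2 - 11*q + 24)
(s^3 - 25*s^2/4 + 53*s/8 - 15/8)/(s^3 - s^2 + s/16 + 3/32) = 4*(s - 5)/(4*s + 1)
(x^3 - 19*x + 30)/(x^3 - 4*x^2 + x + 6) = (x + 5)/(x + 1)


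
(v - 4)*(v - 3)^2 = v^3 - 10*v^2 + 33*v - 36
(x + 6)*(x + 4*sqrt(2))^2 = x^3 + 6*x^2 + 8*sqrt(2)*x^2 + 32*x + 48*sqrt(2)*x + 192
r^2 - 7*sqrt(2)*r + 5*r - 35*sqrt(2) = (r + 5)*(r - 7*sqrt(2))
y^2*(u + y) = u*y^2 + y^3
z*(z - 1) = z^2 - z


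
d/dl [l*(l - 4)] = 2*l - 4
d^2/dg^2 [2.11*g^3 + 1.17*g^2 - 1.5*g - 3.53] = 12.66*g + 2.34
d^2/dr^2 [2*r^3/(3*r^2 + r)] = 4/(27*r^3 + 27*r^2 + 9*r + 1)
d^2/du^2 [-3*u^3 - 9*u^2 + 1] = -18*u - 18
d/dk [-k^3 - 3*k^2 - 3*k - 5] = -3*k^2 - 6*k - 3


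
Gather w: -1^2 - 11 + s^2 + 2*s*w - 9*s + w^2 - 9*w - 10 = s^2 - 9*s + w^2 + w*(2*s - 9) - 22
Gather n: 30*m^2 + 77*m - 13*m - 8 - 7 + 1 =30*m^2 + 64*m - 14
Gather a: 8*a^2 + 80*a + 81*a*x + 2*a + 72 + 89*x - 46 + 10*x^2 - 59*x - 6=8*a^2 + a*(81*x + 82) + 10*x^2 + 30*x + 20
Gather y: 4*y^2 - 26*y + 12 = 4*y^2 - 26*y + 12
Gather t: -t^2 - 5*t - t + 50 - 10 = -t^2 - 6*t + 40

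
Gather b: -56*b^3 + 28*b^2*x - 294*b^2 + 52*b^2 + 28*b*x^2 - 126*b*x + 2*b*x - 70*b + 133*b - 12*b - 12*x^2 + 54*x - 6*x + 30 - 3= -56*b^3 + b^2*(28*x - 242) + b*(28*x^2 - 124*x + 51) - 12*x^2 + 48*x + 27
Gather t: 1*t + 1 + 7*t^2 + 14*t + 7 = 7*t^2 + 15*t + 8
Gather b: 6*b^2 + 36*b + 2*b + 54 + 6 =6*b^2 + 38*b + 60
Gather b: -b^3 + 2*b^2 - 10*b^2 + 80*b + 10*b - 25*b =-b^3 - 8*b^2 + 65*b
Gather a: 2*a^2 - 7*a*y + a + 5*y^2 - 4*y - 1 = 2*a^2 + a*(1 - 7*y) + 5*y^2 - 4*y - 1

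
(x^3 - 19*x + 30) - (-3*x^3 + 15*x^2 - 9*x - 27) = 4*x^3 - 15*x^2 - 10*x + 57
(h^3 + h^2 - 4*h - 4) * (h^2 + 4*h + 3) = h^5 + 5*h^4 + 3*h^3 - 17*h^2 - 28*h - 12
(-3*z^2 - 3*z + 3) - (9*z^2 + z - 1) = -12*z^2 - 4*z + 4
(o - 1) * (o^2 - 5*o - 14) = o^3 - 6*o^2 - 9*o + 14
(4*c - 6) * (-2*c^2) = -8*c^3 + 12*c^2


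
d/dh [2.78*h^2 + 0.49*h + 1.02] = 5.56*h + 0.49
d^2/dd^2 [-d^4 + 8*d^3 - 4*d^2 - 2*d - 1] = -12*d^2 + 48*d - 8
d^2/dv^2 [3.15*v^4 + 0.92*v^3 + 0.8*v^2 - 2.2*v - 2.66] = 37.8*v^2 + 5.52*v + 1.6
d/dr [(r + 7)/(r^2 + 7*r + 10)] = (r^2 + 7*r - (r + 7)*(2*r + 7) + 10)/(r^2 + 7*r + 10)^2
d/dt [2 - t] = -1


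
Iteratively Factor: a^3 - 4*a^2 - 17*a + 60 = (a + 4)*(a^2 - 8*a + 15) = (a - 3)*(a + 4)*(a - 5)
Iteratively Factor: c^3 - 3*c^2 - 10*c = (c - 5)*(c^2 + 2*c) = c*(c - 5)*(c + 2)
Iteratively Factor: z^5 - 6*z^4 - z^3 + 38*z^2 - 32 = (z - 1)*(z^4 - 5*z^3 - 6*z^2 + 32*z + 32) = (z - 4)*(z - 1)*(z^3 - z^2 - 10*z - 8) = (z - 4)*(z - 1)*(z + 2)*(z^2 - 3*z - 4) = (z - 4)*(z - 1)*(z + 1)*(z + 2)*(z - 4)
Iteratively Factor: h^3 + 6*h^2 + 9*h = (h + 3)*(h^2 + 3*h) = (h + 3)^2*(h)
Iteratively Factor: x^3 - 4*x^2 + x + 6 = (x - 2)*(x^2 - 2*x - 3) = (x - 3)*(x - 2)*(x + 1)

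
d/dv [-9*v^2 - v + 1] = -18*v - 1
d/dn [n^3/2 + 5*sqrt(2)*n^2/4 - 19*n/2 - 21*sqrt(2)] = 3*n^2/2 + 5*sqrt(2)*n/2 - 19/2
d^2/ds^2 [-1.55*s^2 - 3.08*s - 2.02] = -3.10000000000000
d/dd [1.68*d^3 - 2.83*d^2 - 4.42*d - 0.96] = 5.04*d^2 - 5.66*d - 4.42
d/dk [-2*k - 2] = -2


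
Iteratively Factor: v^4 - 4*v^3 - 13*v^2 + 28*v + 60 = (v - 5)*(v^3 + v^2 - 8*v - 12) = (v - 5)*(v + 2)*(v^2 - v - 6) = (v - 5)*(v + 2)^2*(v - 3)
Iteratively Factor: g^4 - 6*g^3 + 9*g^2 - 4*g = (g - 1)*(g^3 - 5*g^2 + 4*g) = g*(g - 1)*(g^2 - 5*g + 4) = g*(g - 1)^2*(g - 4)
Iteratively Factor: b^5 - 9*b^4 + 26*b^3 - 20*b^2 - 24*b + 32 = (b - 4)*(b^4 - 5*b^3 + 6*b^2 + 4*b - 8) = (b - 4)*(b + 1)*(b^3 - 6*b^2 + 12*b - 8) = (b - 4)*(b - 2)*(b + 1)*(b^2 - 4*b + 4) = (b - 4)*(b - 2)^2*(b + 1)*(b - 2)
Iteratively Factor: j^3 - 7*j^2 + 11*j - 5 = (j - 1)*(j^2 - 6*j + 5) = (j - 5)*(j - 1)*(j - 1)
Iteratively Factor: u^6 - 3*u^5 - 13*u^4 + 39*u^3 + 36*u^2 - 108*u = (u - 3)*(u^5 - 13*u^3 + 36*u) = (u - 3)*(u + 3)*(u^4 - 3*u^3 - 4*u^2 + 12*u) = (u - 3)*(u + 2)*(u + 3)*(u^3 - 5*u^2 + 6*u) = (u - 3)*(u - 2)*(u + 2)*(u + 3)*(u^2 - 3*u) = u*(u - 3)*(u - 2)*(u + 2)*(u + 3)*(u - 3)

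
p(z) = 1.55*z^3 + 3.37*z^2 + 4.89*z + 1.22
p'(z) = 4.65*z^2 + 6.74*z + 4.89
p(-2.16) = -9.24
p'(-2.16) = 12.03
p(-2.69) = -17.72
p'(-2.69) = 20.41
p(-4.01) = -64.14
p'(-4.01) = 52.64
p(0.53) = 4.99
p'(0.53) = 9.77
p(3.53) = 128.65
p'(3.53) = 86.63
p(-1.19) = -2.44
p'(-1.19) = 3.45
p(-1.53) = -3.92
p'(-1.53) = 5.46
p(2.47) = 57.22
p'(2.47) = 49.91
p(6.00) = 486.68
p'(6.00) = 212.73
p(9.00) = 1448.15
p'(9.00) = 442.20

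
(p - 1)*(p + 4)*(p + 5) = p^3 + 8*p^2 + 11*p - 20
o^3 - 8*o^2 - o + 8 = (o - 8)*(o - 1)*(o + 1)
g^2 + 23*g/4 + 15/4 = (g + 3/4)*(g + 5)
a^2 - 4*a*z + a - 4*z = (a + 1)*(a - 4*z)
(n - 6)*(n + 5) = n^2 - n - 30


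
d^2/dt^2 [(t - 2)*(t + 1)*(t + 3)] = 6*t + 4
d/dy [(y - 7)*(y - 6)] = 2*y - 13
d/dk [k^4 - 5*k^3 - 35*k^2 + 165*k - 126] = 4*k^3 - 15*k^2 - 70*k + 165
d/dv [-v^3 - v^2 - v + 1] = -3*v^2 - 2*v - 1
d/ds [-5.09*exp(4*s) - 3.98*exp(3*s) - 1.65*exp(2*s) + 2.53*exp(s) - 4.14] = (-20.36*exp(3*s) - 11.94*exp(2*s) - 3.3*exp(s) + 2.53)*exp(s)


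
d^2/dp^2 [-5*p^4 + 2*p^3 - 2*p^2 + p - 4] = -60*p^2 + 12*p - 4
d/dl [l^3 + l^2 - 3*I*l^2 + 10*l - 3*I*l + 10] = 3*l^2 + l*(2 - 6*I) + 10 - 3*I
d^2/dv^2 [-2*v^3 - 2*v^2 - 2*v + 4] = -12*v - 4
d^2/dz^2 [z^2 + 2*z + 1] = 2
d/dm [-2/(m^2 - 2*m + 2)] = 4*(m - 1)/(m^2 - 2*m + 2)^2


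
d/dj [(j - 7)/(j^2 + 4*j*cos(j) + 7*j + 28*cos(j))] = (4*j^2*sin(j) - j^2 + 14*j - 196*sin(j) + 56*cos(j) + 49)/((j + 7)^2*(j + 4*cos(j))^2)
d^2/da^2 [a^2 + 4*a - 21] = 2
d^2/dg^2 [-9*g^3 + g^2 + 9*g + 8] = 2 - 54*g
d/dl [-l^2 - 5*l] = -2*l - 5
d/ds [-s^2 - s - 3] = -2*s - 1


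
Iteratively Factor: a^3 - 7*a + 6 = (a + 3)*(a^2 - 3*a + 2) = (a - 1)*(a + 3)*(a - 2)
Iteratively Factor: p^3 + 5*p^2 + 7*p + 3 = (p + 3)*(p^2 + 2*p + 1) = (p + 1)*(p + 3)*(p + 1)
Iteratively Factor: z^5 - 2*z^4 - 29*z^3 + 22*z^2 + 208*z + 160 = (z + 2)*(z^4 - 4*z^3 - 21*z^2 + 64*z + 80) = (z + 2)*(z + 4)*(z^3 - 8*z^2 + 11*z + 20) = (z - 4)*(z + 2)*(z + 4)*(z^2 - 4*z - 5) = (z - 4)*(z + 1)*(z + 2)*(z + 4)*(z - 5)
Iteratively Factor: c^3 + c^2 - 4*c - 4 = (c + 1)*(c^2 - 4) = (c + 1)*(c + 2)*(c - 2)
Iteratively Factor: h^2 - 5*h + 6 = (h - 3)*(h - 2)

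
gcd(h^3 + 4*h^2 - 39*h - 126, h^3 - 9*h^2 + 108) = h^2 - 3*h - 18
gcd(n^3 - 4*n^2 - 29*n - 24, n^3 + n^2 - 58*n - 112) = n - 8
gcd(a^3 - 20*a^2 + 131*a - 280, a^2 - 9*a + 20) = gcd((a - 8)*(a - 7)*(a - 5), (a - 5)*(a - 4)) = a - 5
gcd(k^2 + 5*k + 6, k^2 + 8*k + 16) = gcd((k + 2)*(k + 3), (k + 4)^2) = 1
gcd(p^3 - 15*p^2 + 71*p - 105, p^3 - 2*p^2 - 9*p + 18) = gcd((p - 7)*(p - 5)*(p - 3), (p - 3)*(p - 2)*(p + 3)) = p - 3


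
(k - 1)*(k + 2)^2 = k^3 + 3*k^2 - 4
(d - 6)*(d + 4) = d^2 - 2*d - 24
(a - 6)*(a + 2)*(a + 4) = a^3 - 28*a - 48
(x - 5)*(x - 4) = x^2 - 9*x + 20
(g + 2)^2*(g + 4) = g^3 + 8*g^2 + 20*g + 16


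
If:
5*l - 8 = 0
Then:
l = 8/5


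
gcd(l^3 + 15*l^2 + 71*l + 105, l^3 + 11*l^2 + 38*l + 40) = l + 5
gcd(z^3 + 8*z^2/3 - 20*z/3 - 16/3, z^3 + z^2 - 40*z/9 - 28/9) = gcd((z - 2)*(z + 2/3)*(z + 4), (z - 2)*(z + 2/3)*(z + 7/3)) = z^2 - 4*z/3 - 4/3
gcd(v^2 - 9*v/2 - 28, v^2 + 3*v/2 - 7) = v + 7/2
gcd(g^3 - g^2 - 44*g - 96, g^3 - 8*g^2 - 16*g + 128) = g^2 - 4*g - 32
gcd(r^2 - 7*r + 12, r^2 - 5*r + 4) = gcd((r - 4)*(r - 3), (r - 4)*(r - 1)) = r - 4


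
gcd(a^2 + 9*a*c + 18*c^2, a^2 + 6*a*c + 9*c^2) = a + 3*c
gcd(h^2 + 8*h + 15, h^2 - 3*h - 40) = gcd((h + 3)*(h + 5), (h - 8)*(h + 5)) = h + 5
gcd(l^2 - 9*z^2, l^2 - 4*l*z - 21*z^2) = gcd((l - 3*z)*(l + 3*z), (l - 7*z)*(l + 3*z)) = l + 3*z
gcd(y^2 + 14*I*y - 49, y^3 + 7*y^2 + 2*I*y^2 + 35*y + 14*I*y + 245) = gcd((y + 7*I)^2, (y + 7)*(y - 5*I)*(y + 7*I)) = y + 7*I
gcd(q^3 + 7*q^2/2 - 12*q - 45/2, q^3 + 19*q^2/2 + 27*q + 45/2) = q^2 + 13*q/2 + 15/2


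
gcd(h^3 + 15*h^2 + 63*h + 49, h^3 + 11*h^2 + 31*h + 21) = h^2 + 8*h + 7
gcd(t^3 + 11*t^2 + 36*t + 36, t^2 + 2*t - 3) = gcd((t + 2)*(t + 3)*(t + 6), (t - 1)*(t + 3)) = t + 3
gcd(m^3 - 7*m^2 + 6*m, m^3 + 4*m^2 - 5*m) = m^2 - m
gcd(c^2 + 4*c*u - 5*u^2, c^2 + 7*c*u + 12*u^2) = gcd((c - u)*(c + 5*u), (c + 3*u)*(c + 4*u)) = 1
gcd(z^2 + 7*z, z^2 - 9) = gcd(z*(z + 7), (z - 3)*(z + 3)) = 1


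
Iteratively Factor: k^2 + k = (k + 1)*(k)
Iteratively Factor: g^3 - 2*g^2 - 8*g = (g - 4)*(g^2 + 2*g) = g*(g - 4)*(g + 2)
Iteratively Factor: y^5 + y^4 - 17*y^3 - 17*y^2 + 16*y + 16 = (y - 4)*(y^4 + 5*y^3 + 3*y^2 - 5*y - 4) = (y - 4)*(y - 1)*(y^3 + 6*y^2 + 9*y + 4) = (y - 4)*(y - 1)*(y + 1)*(y^2 + 5*y + 4) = (y - 4)*(y - 1)*(y + 1)^2*(y + 4)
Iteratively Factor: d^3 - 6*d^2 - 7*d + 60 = (d - 5)*(d^2 - d - 12) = (d - 5)*(d + 3)*(d - 4)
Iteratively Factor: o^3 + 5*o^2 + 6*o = (o + 3)*(o^2 + 2*o) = o*(o + 3)*(o + 2)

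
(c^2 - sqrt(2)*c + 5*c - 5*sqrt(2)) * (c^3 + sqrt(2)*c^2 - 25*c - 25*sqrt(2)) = c^5 + 5*c^4 - 27*c^3 - 135*c^2 + 50*c + 250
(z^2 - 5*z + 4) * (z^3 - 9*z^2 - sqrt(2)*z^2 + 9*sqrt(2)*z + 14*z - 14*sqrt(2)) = z^5 - 14*z^4 - sqrt(2)*z^4 + 14*sqrt(2)*z^3 + 63*z^3 - 106*z^2 - 63*sqrt(2)*z^2 + 56*z + 106*sqrt(2)*z - 56*sqrt(2)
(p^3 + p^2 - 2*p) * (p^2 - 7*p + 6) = p^5 - 6*p^4 - 3*p^3 + 20*p^2 - 12*p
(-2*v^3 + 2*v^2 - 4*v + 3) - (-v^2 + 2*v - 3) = -2*v^3 + 3*v^2 - 6*v + 6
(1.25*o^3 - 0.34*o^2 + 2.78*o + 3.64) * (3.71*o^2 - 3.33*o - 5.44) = 4.6375*o^5 - 5.4239*o^4 + 4.646*o^3 + 6.0966*o^2 - 27.2444*o - 19.8016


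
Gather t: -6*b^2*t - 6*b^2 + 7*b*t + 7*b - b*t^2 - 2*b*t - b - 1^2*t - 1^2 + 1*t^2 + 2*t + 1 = -6*b^2 + 6*b + t^2*(1 - b) + t*(-6*b^2 + 5*b + 1)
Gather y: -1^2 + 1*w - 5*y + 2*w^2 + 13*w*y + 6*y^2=2*w^2 + w + 6*y^2 + y*(13*w - 5) - 1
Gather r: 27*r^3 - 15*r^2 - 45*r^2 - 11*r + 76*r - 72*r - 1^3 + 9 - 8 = 27*r^3 - 60*r^2 - 7*r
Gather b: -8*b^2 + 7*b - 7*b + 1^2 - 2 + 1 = -8*b^2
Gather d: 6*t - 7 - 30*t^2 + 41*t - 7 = -30*t^2 + 47*t - 14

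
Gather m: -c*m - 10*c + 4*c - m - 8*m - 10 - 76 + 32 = -6*c + m*(-c - 9) - 54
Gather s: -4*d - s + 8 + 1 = -4*d - s + 9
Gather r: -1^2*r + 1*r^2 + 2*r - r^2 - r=0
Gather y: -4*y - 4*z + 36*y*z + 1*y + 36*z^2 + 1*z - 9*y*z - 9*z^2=y*(27*z - 3) + 27*z^2 - 3*z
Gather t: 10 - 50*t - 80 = -50*t - 70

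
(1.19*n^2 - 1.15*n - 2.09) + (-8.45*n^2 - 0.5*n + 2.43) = -7.26*n^2 - 1.65*n + 0.34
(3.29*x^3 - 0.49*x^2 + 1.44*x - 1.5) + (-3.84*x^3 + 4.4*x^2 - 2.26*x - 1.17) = -0.55*x^3 + 3.91*x^2 - 0.82*x - 2.67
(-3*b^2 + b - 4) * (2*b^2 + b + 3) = -6*b^4 - b^3 - 16*b^2 - b - 12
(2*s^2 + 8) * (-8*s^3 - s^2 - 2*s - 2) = -16*s^5 - 2*s^4 - 68*s^3 - 12*s^2 - 16*s - 16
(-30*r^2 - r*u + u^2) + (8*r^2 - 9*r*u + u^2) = -22*r^2 - 10*r*u + 2*u^2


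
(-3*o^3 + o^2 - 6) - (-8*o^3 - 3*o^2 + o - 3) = 5*o^3 + 4*o^2 - o - 3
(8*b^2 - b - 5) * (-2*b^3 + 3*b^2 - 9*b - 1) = -16*b^5 + 26*b^4 - 65*b^3 - 14*b^2 + 46*b + 5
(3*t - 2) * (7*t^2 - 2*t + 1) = 21*t^3 - 20*t^2 + 7*t - 2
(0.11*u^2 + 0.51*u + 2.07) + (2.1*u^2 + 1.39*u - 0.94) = 2.21*u^2 + 1.9*u + 1.13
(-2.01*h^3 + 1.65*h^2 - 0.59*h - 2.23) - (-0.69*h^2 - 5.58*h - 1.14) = -2.01*h^3 + 2.34*h^2 + 4.99*h - 1.09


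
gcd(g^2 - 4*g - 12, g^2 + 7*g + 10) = g + 2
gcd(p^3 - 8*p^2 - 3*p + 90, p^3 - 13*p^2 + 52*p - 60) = p^2 - 11*p + 30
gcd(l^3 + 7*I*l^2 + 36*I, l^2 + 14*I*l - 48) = l + 6*I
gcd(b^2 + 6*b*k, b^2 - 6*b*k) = b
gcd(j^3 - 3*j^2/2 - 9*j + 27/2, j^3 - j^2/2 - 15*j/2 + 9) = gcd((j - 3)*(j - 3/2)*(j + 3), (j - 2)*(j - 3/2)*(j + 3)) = j^2 + 3*j/2 - 9/2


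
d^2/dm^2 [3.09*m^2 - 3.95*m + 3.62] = 6.18000000000000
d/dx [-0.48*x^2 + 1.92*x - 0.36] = 1.92 - 0.96*x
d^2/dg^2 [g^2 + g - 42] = 2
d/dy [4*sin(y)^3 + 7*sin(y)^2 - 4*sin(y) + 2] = 2*(6*sin(y)^2 + 7*sin(y) - 2)*cos(y)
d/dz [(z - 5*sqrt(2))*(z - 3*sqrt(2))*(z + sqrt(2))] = 3*z^2 - 14*sqrt(2)*z + 14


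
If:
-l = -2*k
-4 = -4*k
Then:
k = 1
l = 2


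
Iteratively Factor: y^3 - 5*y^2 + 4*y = (y - 1)*(y^2 - 4*y) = y*(y - 1)*(y - 4)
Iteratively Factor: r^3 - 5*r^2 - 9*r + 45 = (r - 5)*(r^2 - 9) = (r - 5)*(r - 3)*(r + 3)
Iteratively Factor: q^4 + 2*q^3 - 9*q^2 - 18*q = (q - 3)*(q^3 + 5*q^2 + 6*q) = q*(q - 3)*(q^2 + 5*q + 6) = q*(q - 3)*(q + 3)*(q + 2)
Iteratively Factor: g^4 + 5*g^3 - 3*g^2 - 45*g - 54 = (g - 3)*(g^3 + 8*g^2 + 21*g + 18) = (g - 3)*(g + 3)*(g^2 + 5*g + 6) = (g - 3)*(g + 2)*(g + 3)*(g + 3)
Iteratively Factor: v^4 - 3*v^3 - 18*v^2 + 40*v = (v - 5)*(v^3 + 2*v^2 - 8*v) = (v - 5)*(v - 2)*(v^2 + 4*v) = (v - 5)*(v - 2)*(v + 4)*(v)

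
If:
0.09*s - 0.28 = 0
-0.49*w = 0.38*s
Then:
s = 3.11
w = -2.41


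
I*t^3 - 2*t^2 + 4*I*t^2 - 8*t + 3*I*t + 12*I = (t + 4)*(t + 3*I)*(I*t + 1)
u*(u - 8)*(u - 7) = u^3 - 15*u^2 + 56*u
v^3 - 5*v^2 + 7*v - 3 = (v - 3)*(v - 1)^2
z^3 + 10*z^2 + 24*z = z*(z + 4)*(z + 6)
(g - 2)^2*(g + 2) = g^3 - 2*g^2 - 4*g + 8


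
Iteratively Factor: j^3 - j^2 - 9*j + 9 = (j - 3)*(j^2 + 2*j - 3) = (j - 3)*(j - 1)*(j + 3)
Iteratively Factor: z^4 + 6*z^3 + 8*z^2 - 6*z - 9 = (z + 3)*(z^3 + 3*z^2 - z - 3) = (z + 3)^2*(z^2 - 1) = (z - 1)*(z + 3)^2*(z + 1)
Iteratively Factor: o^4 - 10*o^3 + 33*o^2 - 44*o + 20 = (o - 1)*(o^3 - 9*o^2 + 24*o - 20) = (o - 2)*(o - 1)*(o^2 - 7*o + 10) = (o - 2)^2*(o - 1)*(o - 5)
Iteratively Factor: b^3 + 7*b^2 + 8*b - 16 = (b + 4)*(b^2 + 3*b - 4) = (b + 4)^2*(b - 1)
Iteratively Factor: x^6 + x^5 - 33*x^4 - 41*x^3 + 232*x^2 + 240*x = (x)*(x^5 + x^4 - 33*x^3 - 41*x^2 + 232*x + 240) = x*(x - 3)*(x^4 + 4*x^3 - 21*x^2 - 104*x - 80) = x*(x - 3)*(x + 4)*(x^3 - 21*x - 20) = x*(x - 3)*(x + 4)^2*(x^2 - 4*x - 5) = x*(x - 3)*(x + 1)*(x + 4)^2*(x - 5)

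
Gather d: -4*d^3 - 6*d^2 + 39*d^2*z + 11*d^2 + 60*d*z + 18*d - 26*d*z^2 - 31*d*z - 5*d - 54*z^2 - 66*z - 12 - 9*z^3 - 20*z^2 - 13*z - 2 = -4*d^3 + d^2*(39*z + 5) + d*(-26*z^2 + 29*z + 13) - 9*z^3 - 74*z^2 - 79*z - 14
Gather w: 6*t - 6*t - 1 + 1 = 0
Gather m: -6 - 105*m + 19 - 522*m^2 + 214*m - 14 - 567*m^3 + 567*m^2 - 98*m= -567*m^3 + 45*m^2 + 11*m - 1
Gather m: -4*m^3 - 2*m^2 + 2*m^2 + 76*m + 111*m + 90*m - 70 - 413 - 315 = -4*m^3 + 277*m - 798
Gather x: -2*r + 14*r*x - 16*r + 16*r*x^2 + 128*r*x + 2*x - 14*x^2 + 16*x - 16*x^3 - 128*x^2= -18*r - 16*x^3 + x^2*(16*r - 142) + x*(142*r + 18)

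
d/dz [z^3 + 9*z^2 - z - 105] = 3*z^2 + 18*z - 1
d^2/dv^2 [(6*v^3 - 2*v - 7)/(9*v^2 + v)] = 2*(-156*v^3 - 1701*v^2 - 189*v - 7)/(v^3*(729*v^3 + 243*v^2 + 27*v + 1))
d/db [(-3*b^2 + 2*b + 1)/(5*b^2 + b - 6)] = -13/(25*b^2 + 60*b + 36)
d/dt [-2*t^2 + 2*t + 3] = 2 - 4*t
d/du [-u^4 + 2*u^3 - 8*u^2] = 2*u*(-2*u^2 + 3*u - 8)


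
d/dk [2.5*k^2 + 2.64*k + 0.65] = 5.0*k + 2.64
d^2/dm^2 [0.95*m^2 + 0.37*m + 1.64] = 1.90000000000000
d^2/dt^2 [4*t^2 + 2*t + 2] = 8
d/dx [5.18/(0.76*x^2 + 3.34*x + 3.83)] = (-7.8736*x - 17.3012)/(0.76*x^2 + 3.34*x + 3.83)^2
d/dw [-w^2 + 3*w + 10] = 3 - 2*w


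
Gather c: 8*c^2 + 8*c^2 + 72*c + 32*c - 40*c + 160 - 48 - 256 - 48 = 16*c^2 + 64*c - 192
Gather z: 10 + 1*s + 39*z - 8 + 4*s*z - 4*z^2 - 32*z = s - 4*z^2 + z*(4*s + 7) + 2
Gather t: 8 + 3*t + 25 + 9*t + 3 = 12*t + 36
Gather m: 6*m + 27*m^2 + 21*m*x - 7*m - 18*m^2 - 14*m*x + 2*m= 9*m^2 + m*(7*x + 1)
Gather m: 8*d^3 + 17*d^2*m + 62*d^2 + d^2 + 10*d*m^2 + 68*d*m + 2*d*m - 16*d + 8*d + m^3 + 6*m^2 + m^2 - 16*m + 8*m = 8*d^3 + 63*d^2 - 8*d + m^3 + m^2*(10*d + 7) + m*(17*d^2 + 70*d - 8)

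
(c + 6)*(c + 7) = c^2 + 13*c + 42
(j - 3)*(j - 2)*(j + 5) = j^3 - 19*j + 30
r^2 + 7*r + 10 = (r + 2)*(r + 5)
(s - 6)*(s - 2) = s^2 - 8*s + 12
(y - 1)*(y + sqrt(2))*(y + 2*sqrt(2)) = y^3 - y^2 + 3*sqrt(2)*y^2 - 3*sqrt(2)*y + 4*y - 4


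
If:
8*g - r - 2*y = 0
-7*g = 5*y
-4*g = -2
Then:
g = 1/2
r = 27/5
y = -7/10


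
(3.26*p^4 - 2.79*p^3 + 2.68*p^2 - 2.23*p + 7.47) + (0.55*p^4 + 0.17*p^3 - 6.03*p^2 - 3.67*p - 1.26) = 3.81*p^4 - 2.62*p^3 - 3.35*p^2 - 5.9*p + 6.21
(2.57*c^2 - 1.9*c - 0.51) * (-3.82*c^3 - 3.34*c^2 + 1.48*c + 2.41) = -9.8174*c^5 - 1.3258*c^4 + 12.0978*c^3 + 5.0851*c^2 - 5.3338*c - 1.2291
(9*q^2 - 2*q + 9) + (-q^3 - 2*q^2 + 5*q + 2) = -q^3 + 7*q^2 + 3*q + 11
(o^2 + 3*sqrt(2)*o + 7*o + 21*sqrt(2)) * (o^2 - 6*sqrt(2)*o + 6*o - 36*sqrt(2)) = o^4 - 3*sqrt(2)*o^3 + 13*o^3 - 39*sqrt(2)*o^2 + 6*o^2 - 468*o - 126*sqrt(2)*o - 1512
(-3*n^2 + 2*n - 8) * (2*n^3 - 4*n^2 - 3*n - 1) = -6*n^5 + 16*n^4 - 15*n^3 + 29*n^2 + 22*n + 8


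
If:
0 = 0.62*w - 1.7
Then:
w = 2.74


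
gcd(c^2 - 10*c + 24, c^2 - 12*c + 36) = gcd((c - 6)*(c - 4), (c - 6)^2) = c - 6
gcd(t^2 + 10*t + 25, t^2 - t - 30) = t + 5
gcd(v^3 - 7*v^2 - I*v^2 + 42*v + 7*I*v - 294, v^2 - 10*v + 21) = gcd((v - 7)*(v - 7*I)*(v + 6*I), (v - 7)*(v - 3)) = v - 7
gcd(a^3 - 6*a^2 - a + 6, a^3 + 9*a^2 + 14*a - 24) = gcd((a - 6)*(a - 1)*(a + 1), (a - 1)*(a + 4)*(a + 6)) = a - 1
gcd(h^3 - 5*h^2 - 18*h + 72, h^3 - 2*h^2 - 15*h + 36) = h^2 + h - 12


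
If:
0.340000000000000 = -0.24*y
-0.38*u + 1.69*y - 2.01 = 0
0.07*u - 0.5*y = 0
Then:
No Solution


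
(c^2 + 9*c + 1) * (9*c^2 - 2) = 9*c^4 + 81*c^3 + 7*c^2 - 18*c - 2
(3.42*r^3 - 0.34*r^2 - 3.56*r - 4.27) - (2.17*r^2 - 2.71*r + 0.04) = 3.42*r^3 - 2.51*r^2 - 0.85*r - 4.31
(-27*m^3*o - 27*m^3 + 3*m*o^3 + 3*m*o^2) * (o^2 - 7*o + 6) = -27*m^3*o^3 + 162*m^3*o^2 + 27*m^3*o - 162*m^3 + 3*m*o^5 - 18*m*o^4 - 3*m*o^3 + 18*m*o^2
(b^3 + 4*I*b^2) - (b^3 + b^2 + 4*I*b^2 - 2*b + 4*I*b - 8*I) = -b^2 + 2*b - 4*I*b + 8*I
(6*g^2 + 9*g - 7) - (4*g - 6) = 6*g^2 + 5*g - 1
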